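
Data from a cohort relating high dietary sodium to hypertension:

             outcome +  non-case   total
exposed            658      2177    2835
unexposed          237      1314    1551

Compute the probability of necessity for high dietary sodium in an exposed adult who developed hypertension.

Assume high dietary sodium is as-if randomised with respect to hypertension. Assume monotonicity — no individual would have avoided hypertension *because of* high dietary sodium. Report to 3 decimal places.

PN ≈ 0.342

p₁ = P(outcome | exposed) = 658/2835 = 0.2321
p₀ = P(outcome | unexposed) = 237/1551 = 0.1528
Under exogeneity and monotonicity, PN = (p₁ − p₀)/p₁.
PN = (0.2321 − 0.1528) / 0.2321 ≈ 0.3416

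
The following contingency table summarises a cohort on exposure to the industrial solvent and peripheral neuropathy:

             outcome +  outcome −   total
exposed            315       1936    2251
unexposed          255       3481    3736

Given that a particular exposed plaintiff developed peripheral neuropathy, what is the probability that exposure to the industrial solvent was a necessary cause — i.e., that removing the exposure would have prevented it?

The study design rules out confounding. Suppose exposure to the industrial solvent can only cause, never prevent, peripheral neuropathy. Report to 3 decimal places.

PN ≈ 0.512

p₁ = P(outcome | exposed) = 315/2251 = 0.13994
p₀ = P(outcome | unexposed) = 255/3736 = 0.068255
Under exogeneity and monotonicity, PN = (p₁ − p₀)/p₁.
PN = (0.13994 − 0.068255) / 0.13994 ≈ 0.5122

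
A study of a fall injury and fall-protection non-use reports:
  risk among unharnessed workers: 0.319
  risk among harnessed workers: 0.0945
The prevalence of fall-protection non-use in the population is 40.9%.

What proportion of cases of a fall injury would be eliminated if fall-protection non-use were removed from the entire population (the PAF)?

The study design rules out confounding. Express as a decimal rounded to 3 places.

Let p₁ = 0.319, p₀ = 0.0945.
Overall risk P(Y=1) = π·p₁ + (1−π)·p₀ = 0.409×0.319 + 0.591×0.0945 = 0.18632.
Under exogeneity, PAF = [P(Y=1) − p₀] / P(Y=1).
PAF = (0.18632 − 0.0945) / 0.18632 ≈ 0.4928

PAF ≈ 0.493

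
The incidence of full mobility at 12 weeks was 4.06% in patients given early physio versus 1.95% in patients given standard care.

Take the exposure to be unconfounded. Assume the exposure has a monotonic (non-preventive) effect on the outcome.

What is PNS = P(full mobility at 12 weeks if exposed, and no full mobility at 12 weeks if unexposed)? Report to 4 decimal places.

PNS ≈ 0.0211

p₁ = 0.0406, p₀ = 0.0195.
Under exogeneity and monotonicity, PNS = p₁ − p₀.
PNS = 0.0406 − 0.0195 = 0.0211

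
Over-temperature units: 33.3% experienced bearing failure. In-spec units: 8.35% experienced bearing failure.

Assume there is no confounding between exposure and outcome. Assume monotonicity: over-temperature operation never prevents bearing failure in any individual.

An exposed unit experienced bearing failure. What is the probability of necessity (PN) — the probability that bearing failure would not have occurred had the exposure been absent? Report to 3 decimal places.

p₁ = 0.333, p₀ = 0.0835.
Under exogeneity and monotonicity, PN = (p₁ − p₀) / p₁.
PN = (0.333 − 0.0835) / 0.333 = 0.2495 / 0.333 ≈ 0.7492

PN ≈ 0.749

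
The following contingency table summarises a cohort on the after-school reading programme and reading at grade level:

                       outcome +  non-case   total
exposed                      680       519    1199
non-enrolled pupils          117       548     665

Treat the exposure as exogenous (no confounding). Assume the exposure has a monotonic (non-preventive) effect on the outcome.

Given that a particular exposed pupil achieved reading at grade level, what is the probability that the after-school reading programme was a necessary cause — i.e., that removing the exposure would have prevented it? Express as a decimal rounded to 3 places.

p₁ = P(outcome | exposed) = 680/1199 = 0.56714
p₀ = P(outcome | unexposed) = 117/665 = 0.17594
Under exogeneity and monotonicity, PN = (p₁ − p₀) / p₁.
PN = (0.56714 − 0.17594) / 0.56714 = 0.3912 / 0.56714 ≈ 0.6898

PN ≈ 0.690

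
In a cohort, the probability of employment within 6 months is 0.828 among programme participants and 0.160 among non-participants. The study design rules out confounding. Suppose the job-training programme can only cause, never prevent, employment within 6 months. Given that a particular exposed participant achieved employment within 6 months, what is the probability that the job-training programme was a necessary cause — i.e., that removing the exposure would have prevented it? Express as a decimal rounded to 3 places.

Let p₁ = 0.828, p₀ = 0.16.
Under exogeneity and monotonicity, PN = (p₁ − p₀) / p₁.
PN = (0.828 − 0.16) / 0.828 = 0.668 / 0.828 ≈ 0.8068

PN ≈ 0.807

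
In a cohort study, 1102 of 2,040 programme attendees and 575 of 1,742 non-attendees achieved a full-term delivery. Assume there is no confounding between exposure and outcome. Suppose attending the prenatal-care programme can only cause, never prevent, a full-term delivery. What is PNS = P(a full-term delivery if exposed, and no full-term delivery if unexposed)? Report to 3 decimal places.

p₁ = P(outcome | exposed) = 1102/2040 = 0.5402
p₀ = P(outcome | unexposed) = 575/1742 = 0.33008
Under exogeneity and monotonicity, PNS = p₁ − p₀.
PNS = 0.5402 − 0.33008 = 0.21012

PNS ≈ 0.210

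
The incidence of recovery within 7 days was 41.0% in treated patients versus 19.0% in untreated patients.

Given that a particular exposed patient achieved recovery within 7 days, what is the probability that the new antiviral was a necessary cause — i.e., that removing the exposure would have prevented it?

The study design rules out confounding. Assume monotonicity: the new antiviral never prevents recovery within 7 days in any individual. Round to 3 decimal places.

p₁ = 0.41, p₀ = 0.19.
Under exogeneity and monotonicity, PN = (p₁ − p₀) / p₁.
PN = (0.41 − 0.19) / 0.41 = 0.22 / 0.41 ≈ 0.5366

PN ≈ 0.537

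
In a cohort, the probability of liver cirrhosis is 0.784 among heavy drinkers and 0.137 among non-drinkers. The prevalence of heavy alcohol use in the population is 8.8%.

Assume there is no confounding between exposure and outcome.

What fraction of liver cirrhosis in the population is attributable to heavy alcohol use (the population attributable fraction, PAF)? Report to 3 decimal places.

Let p₁ = 0.784, p₀ = 0.137.
Overall risk P(Y=1) = π·p₁ + (1−π)·p₀ = 0.088×0.784 + 0.912×0.137 = 0.19394.
Under exogeneity, PAF = [P(Y=1) − p₀] / P(Y=1).
PAF = (0.19394 − 0.137) / 0.19394 ≈ 0.2936

PAF ≈ 0.294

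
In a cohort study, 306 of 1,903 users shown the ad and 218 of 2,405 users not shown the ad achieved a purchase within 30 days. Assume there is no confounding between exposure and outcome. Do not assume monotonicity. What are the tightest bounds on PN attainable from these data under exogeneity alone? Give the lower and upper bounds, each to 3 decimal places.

p₁ = P(outcome | exposed) = 306/1903 = 0.1608
p₀ = P(outcome | unexposed) = 218/2405 = 0.090644
Under exogeneity alone the bounds on PN are max{0,(p₁−p₀)/p₁} ≤ PN ≤ min{1,(1−p₀)/p₁}.
  lower = (p₁ − p₀)/p₁ = 0.070154 / 0.1608 ≈ 0.4363
  upper = min{1, (1 − p₀)/p₁} = 0.90936 / 0.1608 ≈ 5.6552 → capped at 1

0.436 ≤ PN ≤ 1.000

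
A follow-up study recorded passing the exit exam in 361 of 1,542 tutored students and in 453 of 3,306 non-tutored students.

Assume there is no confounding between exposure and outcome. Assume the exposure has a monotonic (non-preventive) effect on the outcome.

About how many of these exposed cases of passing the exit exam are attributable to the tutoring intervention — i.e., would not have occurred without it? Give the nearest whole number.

about 150 cases

p₁ = P(outcome | exposed) = 361/1542 = 0.23411
p₀ = P(outcome | unexposed) = 453/3306 = 0.13702
PN = (p₁ − p₀)/p₁ = (0.23411 − 0.13702) / 0.23411 ≈ 0.41471.
Attributable cases ≈ PN × (exposed cases) = 0.41471 × 361 ≈ 149.71.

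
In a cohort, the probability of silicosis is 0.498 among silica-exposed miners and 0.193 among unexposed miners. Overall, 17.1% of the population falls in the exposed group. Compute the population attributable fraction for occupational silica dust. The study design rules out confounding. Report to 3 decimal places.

PAF ≈ 0.213

Let p₁ = 0.498, p₀ = 0.193.
Overall risk P(Y=1) = π·p₁ + (1−π)·p₀ = 0.171×0.498 + 0.829×0.193 = 0.24516.
Under exogeneity, PAF = [P(Y=1) − p₀] / P(Y=1).
PAF = (0.24516 − 0.193) / 0.24516 ≈ 0.2127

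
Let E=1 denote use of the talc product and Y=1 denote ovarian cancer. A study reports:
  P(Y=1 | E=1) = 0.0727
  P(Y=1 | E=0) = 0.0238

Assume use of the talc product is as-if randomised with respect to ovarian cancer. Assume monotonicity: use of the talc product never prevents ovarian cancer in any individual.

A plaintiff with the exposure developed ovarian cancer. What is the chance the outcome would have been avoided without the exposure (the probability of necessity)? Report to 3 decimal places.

Let p₁ = 0.0727, p₀ = 0.0238.
Under exogeneity and monotonicity, PN = (p₁ − p₀) / p₁.
PN = (0.0727 − 0.0238) / 0.0727 = 0.0489 / 0.0727 ≈ 0.6726

PN ≈ 0.673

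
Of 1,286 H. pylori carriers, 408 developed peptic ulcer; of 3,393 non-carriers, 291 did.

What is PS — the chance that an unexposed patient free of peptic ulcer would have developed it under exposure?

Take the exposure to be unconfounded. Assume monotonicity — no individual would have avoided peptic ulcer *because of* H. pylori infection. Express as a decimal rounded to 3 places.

PS ≈ 0.253

p₁ = P(outcome | exposed) = 408/1286 = 0.31726
p₀ = P(outcome | unexposed) = 291/3393 = 0.085765
Under exogeneity and monotonicity, PS = (p₁ − p₀) / (1 − p₀).
PS = (0.31726 − 0.085765) / (1 − 0.085765) = 0.2315 / 0.91424 ≈ 0.2532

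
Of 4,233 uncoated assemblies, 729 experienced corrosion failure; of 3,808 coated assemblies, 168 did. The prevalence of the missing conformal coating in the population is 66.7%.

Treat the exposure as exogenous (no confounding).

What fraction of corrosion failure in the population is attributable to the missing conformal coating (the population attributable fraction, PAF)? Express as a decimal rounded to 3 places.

p₁ = P(outcome | exposed) = 729/4233 = 0.17222
p₀ = P(outcome | unexposed) = 168/3808 = 0.044118
Overall risk P(Y=1) = π·p₁ + (1−π)·p₀ = 0.667×0.17222 + 0.333×0.044118 = 0.12956.
Under exogeneity, PAF = [P(Y=1) − p₀] / P(Y=1).
PAF = (0.12956 − 0.044118) / 0.12956 ≈ 0.6595

PAF ≈ 0.659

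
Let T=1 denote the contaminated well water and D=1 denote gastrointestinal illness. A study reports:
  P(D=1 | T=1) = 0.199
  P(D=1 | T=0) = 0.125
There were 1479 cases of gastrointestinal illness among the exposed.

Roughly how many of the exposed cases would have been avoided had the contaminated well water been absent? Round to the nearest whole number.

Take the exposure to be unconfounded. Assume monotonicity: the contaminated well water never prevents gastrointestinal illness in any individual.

Let p₁ = 0.199, p₀ = 0.125.
PN = (p₁ − p₀)/p₁ = (0.199 − 0.125) / 0.199 ≈ 0.37186.
Attributable cases ≈ PN × (exposed cases) = 0.37186 × 1479 ≈ 549.98.

about 550 cases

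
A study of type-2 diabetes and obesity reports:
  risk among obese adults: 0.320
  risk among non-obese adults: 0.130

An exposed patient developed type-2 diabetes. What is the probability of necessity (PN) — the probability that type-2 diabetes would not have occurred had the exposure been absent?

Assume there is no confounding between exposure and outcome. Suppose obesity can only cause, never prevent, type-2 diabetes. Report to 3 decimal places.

PN ≈ 0.594

Let p₁ = 0.32, p₀ = 0.13.
Under exogeneity and monotonicity, PN = (p₁ − p₀) / p₁.
PN = (0.32 − 0.13) / 0.32 = 0.19 / 0.32 ≈ 0.5938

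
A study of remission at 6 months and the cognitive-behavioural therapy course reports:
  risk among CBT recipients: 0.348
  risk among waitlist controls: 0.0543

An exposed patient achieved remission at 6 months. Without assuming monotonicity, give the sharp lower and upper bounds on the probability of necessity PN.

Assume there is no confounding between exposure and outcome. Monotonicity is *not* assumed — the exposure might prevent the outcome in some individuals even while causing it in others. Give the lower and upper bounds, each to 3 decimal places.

0.844 ≤ PN ≤ 1.000

Let p₁ = 0.348, p₀ = 0.0543.
Under exogeneity alone the bounds on PN are max{0,(p₁−p₀)/p₁} ≤ PN ≤ min{1,(1−p₀)/p₁}.
  lower = (p₁ − p₀)/p₁ = 0.2937 / 0.348 ≈ 0.8440
  upper = min{1, (1 − p₀)/p₁} = 0.9457 / 0.348 ≈ 2.7175 → capped at 1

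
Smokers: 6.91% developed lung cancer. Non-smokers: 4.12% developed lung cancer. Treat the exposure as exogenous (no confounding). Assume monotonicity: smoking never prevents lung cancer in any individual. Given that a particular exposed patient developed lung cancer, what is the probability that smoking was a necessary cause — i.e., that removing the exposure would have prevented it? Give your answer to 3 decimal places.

PN ≈ 0.404

p₁ = 0.0691, p₀ = 0.0412.
Under exogeneity and monotonicity, PN = (p₁ − p₀) / p₁.
PN = (0.0691 − 0.0412) / 0.0691 = 0.0279 / 0.0691 ≈ 0.4038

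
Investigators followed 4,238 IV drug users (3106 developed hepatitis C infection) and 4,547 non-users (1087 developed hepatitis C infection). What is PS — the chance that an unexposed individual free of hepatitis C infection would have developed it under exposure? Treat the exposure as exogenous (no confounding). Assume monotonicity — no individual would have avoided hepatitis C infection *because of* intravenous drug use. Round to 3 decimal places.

PS ≈ 0.649

p₁ = P(outcome | exposed) = 3106/4238 = 0.73289
p₀ = P(outcome | unexposed) = 1087/4547 = 0.23906
Under exogeneity and monotonicity, PS = (p₁ − p₀) / (1 − p₀).
PS = (0.73289 − 0.23906) / (1 − 0.23906) = 0.49383 / 0.76094 ≈ 0.6490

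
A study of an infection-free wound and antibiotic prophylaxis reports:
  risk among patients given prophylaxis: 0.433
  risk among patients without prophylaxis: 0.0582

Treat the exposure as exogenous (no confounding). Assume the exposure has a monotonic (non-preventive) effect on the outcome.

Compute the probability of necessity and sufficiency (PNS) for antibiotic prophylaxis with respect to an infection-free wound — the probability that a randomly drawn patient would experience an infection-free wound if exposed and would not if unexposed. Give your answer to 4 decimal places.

PNS ≈ 0.3748

Let p₁ = 0.433, p₀ = 0.0582.
Under exogeneity and monotonicity, PNS = p₁ − p₀.
PNS = 0.433 − 0.0582 = 0.3748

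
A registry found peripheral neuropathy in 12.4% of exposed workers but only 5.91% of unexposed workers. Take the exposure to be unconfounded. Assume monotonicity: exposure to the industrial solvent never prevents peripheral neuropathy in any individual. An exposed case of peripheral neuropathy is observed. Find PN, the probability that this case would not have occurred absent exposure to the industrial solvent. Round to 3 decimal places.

PN ≈ 0.523

p₁ = 0.124, p₀ = 0.0591.
Under exogeneity and monotonicity, PN = (p₁ − p₀) / p₁.
PN = (0.124 − 0.0591) / 0.124 = 0.0649 / 0.124 ≈ 0.5234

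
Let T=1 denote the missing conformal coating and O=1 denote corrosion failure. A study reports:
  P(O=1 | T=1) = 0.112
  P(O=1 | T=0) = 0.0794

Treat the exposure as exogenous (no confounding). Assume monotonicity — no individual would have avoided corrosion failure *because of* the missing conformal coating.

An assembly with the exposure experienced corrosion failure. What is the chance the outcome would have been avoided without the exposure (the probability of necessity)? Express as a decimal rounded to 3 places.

Let p₁ = 0.112, p₀ = 0.0794.
Under exogeneity and monotonicity, PN = (p₁ − p₀) / p₁.
PN = (0.112 − 0.0794) / 0.112 = 0.0326 / 0.112 ≈ 0.2911

PN ≈ 0.291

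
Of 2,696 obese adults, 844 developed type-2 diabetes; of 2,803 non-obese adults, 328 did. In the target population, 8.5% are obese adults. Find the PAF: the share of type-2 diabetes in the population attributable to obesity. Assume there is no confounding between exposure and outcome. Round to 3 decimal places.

p₁ = P(outcome | exposed) = 844/2696 = 0.31306
p₀ = P(outcome | unexposed) = 328/2803 = 0.11702
Overall risk P(Y=1) = π·p₁ + (1−π)·p₀ = 0.085×0.31306 + 0.915×0.11702 = 0.13368.
Under exogeneity, PAF = [P(Y=1) − p₀] / P(Y=1).
PAF = (0.13368 − 0.11702) / 0.13368 ≈ 0.1246

PAF ≈ 0.125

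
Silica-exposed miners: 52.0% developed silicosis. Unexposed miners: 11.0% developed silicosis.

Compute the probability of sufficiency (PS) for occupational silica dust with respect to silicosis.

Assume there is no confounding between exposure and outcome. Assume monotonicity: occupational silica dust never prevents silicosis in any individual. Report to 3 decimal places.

PS ≈ 0.461

p₁ = 0.52, p₀ = 0.11.
Under exogeneity and monotonicity, PS = (p₁ − p₀) / (1 − p₀).
PS = (0.52 − 0.11) / (1 − 0.11) = 0.41 / 0.89 ≈ 0.4607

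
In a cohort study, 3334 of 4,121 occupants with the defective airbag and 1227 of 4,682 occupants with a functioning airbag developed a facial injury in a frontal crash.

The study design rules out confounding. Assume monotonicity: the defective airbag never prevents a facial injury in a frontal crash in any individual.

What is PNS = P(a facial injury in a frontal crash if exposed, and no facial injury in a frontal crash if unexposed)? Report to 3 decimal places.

PNS ≈ 0.547

p₁ = P(outcome | exposed) = 3334/4121 = 0.80903
p₀ = P(outcome | unexposed) = 1227/4682 = 0.26207
Under exogeneity and monotonicity, PNS = p₁ − p₀.
PNS = 0.80903 − 0.26207 = 0.54696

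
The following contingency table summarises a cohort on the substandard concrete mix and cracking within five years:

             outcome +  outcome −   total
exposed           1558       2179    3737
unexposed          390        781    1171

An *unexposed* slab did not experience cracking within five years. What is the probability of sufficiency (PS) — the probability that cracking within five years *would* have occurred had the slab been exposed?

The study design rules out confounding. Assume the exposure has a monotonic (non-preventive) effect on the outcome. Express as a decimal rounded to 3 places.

p₁ = P(outcome | exposed) = 1558/3737 = 0.41691
p₀ = P(outcome | unexposed) = 390/1171 = 0.33305
Under exogeneity and monotonicity, PS = (p₁ − p₀)/(1 − p₀).
PS = (0.41691 − 0.33305) / 0.66695 ≈ 0.1257

PS ≈ 0.126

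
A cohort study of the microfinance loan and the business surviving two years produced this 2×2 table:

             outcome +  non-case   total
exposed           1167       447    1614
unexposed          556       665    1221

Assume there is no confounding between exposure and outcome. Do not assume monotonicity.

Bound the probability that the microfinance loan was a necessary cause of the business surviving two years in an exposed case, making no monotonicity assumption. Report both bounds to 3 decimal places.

0.370 ≤ PN ≤ 0.753

p₁ = P(outcome | exposed) = 1167/1614 = 0.72305
p₀ = P(outcome | unexposed) = 556/1221 = 0.45536
Under exogeneity alone the bounds on PN are max{0,(p₁−p₀)/p₁} ≤ PN ≤ min{1,(1−p₀)/p₁}.
  lower = (p₁ − p₀)/p₁ = 0.26768 / 0.72305 ≈ 0.3702
  upper = min{1, (1 − p₀)/p₁} = 0.54464 / 0.72305 ≈ 0.7532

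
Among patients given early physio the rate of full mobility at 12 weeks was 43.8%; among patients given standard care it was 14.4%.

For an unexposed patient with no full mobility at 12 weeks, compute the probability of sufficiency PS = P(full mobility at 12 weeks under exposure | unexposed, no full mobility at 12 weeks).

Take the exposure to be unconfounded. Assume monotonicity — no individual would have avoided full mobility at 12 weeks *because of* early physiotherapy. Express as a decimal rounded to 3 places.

p₁ = 0.438, p₀ = 0.144.
Under exogeneity and monotonicity, PS = (p₁ − p₀) / (1 − p₀).
PS = (0.438 − 0.144) / (1 − 0.144) = 0.294 / 0.856 ≈ 0.3435

PS ≈ 0.343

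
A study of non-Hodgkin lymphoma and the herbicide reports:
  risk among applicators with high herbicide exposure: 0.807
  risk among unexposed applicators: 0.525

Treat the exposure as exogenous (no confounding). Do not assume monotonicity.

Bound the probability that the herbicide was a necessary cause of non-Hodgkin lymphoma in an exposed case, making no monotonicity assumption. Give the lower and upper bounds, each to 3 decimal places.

Let p₁ = 0.807, p₀ = 0.525.
Under exogeneity alone the bounds on PN are max{0,(p₁−p₀)/p₁} ≤ PN ≤ min{1,(1−p₀)/p₁}.
  lower = (p₁ − p₀)/p₁ = 0.282 / 0.807 ≈ 0.3494
  upper = min{1, (1 − p₀)/p₁} = 0.475 / 0.807 ≈ 0.5886

0.349 ≤ PN ≤ 0.589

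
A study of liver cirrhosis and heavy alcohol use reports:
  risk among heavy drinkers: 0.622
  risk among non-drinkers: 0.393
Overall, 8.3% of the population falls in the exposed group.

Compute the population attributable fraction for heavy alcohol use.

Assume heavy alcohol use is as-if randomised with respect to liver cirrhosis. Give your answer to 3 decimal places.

PAF ≈ 0.046

Let p₁ = 0.622, p₀ = 0.393.
Overall risk P(Y=1) = π·p₁ + (1−π)·p₀ = 0.083×0.622 + 0.917×0.393 = 0.41201.
Under exogeneity, PAF = [P(Y=1) − p₀] / P(Y=1).
PAF = (0.41201 − 0.393) / 0.41201 ≈ 0.0461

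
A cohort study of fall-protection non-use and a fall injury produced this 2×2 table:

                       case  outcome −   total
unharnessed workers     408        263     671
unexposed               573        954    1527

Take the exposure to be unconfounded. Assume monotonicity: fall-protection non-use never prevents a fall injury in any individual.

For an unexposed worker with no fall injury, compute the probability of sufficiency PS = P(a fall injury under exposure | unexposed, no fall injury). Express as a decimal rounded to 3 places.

p₁ = P(outcome | exposed) = 408/671 = 0.60805
p₀ = P(outcome | unexposed) = 573/1527 = 0.37525
Under exogeneity and monotonicity, PS = (p₁ − p₀)/(1 − p₀).
PS = (0.60805 − 0.37525) / 0.62475 ≈ 0.3726

PS ≈ 0.373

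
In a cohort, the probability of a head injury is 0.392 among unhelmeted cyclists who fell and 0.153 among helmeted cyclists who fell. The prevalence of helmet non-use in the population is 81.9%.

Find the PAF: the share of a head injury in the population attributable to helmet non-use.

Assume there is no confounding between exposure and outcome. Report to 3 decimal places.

Let p₁ = 0.392, p₀ = 0.153.
Overall risk P(Y=1) = π·p₁ + (1−π)·p₀ = 0.819×0.392 + 0.181×0.153 = 0.34874.
Under exogeneity, PAF = [P(Y=1) − p₀] / P(Y=1).
PAF = (0.34874 − 0.153) / 0.34874 ≈ 0.5613

PAF ≈ 0.561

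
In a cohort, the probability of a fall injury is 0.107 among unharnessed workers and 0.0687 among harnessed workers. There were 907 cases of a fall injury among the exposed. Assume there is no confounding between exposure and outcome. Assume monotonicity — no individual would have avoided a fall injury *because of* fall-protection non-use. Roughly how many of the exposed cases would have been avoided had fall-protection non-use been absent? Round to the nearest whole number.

about 325 cases

Let p₁ = 0.107, p₀ = 0.0687.
PN = (p₁ − p₀)/p₁ = (0.107 − 0.0687) / 0.107 ≈ 0.35794.
Attributable cases ≈ PN × (exposed cases) = 0.35794 × 907 ≈ 324.66.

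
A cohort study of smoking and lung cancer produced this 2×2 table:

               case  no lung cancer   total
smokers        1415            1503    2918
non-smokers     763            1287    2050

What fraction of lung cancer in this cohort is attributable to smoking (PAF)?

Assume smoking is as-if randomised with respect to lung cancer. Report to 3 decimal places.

p₁ = P(outcome | exposed) = 1415/2918 = 0.48492
p₀ = P(outcome | unexposed) = 763/2050 = 0.3722
Exposure prevalence π = 2918/4968 = 0.58736; overall risk P(Y=1) = 0.43841.
Under exogeneity, PAF = [P(Y=1) − p₀]/P(Y=1).
PAF = (0.43841 − 0.3722) / 0.43841 ≈ 0.1510

PAF ≈ 0.151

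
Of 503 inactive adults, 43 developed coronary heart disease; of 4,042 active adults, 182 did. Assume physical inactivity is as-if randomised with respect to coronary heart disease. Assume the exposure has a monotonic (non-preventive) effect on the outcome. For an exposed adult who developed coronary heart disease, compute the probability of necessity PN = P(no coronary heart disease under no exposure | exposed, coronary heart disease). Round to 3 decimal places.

p₁ = P(outcome | exposed) = 43/503 = 0.085487
p₀ = P(outcome | unexposed) = 182/4042 = 0.045027
Under exogeneity and monotonicity, PN = (p₁ − p₀) / p₁.
PN = (0.085487 − 0.045027) / 0.085487 = 0.04046 / 0.085487 ≈ 0.4733

PN ≈ 0.473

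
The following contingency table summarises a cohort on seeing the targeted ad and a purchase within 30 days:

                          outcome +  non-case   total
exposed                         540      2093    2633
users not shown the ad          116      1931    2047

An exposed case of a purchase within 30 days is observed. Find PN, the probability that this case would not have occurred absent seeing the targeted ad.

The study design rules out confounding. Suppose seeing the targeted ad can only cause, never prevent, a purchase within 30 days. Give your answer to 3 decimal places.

p₁ = P(outcome | exposed) = 540/2633 = 0.20509
p₀ = P(outcome | unexposed) = 116/2047 = 0.056668
Under exogeneity and monotonicity, PN = (p₁ − p₀)/p₁.
PN = (0.20509 − 0.056668) / 0.20509 ≈ 0.7237

PN ≈ 0.724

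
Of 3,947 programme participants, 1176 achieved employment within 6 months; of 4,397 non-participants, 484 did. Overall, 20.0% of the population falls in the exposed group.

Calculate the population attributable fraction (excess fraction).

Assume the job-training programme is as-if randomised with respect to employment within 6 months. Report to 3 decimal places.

p₁ = P(outcome | exposed) = 1176/3947 = 0.29795
p₀ = P(outcome | unexposed) = 484/4397 = 0.11008
Overall risk P(Y=1) = π·p₁ + (1−π)·p₀ = 0.2×0.29795 + 0.8×0.11008 = 0.14765.
Under exogeneity, PAF = [P(Y=1) − p₀] / P(Y=1).
PAF = (0.14765 − 0.11008) / 0.14765 ≈ 0.2545

PAF ≈ 0.254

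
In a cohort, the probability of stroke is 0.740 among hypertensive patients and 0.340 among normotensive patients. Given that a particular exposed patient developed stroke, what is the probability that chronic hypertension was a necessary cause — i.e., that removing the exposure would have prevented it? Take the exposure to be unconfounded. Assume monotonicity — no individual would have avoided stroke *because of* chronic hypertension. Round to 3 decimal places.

PN ≈ 0.541

Let p₁ = 0.74, p₀ = 0.34.
Under exogeneity and monotonicity, PN = (p₁ − p₀) / p₁.
PN = (0.74 − 0.34) / 0.74 = 0.4 / 0.74 ≈ 0.5405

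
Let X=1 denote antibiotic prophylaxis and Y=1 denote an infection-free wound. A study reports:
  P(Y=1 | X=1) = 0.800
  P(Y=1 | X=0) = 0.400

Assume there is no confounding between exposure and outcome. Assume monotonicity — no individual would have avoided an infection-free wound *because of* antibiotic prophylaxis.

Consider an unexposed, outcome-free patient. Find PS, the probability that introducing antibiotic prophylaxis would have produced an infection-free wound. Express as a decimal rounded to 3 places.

Let p₁ = 0.8, p₀ = 0.4.
Under exogeneity and monotonicity, PS = (p₁ − p₀) / (1 − p₀).
PS = (0.8 − 0.4) / (1 − 0.4) = 0.4 / 0.6 ≈ 0.6667

PS ≈ 0.667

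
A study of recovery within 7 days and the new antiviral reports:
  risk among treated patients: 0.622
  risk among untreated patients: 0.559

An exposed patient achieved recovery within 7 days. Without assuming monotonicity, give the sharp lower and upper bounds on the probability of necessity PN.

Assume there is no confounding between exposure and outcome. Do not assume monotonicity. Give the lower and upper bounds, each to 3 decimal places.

0.101 ≤ PN ≤ 0.709

Let p₁ = 0.622, p₀ = 0.559.
Under exogeneity alone the bounds on PN are max{0,(p₁−p₀)/p₁} ≤ PN ≤ min{1,(1−p₀)/p₁}.
  lower = (p₁ − p₀)/p₁ = 0.063 / 0.622 ≈ 0.1013
  upper = min{1, (1 − p₀)/p₁} = 0.441 / 0.622 ≈ 0.7090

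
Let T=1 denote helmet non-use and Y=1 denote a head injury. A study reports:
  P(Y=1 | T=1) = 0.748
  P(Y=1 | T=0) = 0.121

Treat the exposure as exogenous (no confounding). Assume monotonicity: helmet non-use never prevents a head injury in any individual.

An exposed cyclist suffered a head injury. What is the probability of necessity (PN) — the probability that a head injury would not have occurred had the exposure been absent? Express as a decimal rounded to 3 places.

PN ≈ 0.838

Let p₁ = 0.748, p₀ = 0.121.
Under exogeneity and monotonicity, PN = (p₁ − p₀) / p₁.
PN = (0.748 − 0.121) / 0.748 = 0.627 / 0.748 ≈ 0.8382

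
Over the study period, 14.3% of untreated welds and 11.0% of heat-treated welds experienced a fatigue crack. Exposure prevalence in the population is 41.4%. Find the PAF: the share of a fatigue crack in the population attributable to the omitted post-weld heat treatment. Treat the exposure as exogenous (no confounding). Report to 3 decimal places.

p₁ = 0.143, p₀ = 0.11.
Overall risk P(Y=1) = π·p₁ + (1−π)·p₀ = 0.414×0.143 + 0.586×0.11 = 0.12366.
Under exogeneity, PAF = [P(Y=1) − p₀] / P(Y=1).
PAF = (0.12366 − 0.11) / 0.12366 ≈ 0.1105

PAF ≈ 0.110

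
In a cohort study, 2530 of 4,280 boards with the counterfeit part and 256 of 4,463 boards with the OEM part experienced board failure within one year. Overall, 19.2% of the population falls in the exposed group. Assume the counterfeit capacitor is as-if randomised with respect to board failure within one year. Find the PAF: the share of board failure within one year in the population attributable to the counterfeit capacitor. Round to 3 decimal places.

PAF ≈ 0.641

p₁ = P(outcome | exposed) = 2530/4280 = 0.59112
p₀ = P(outcome | unexposed) = 256/4463 = 0.057361
Overall risk P(Y=1) = π·p₁ + (1−π)·p₀ = 0.192×0.59112 + 0.808×0.057361 = 0.15984.
Under exogeneity, PAF = [P(Y=1) − p₀] / P(Y=1).
PAF = (0.15984 − 0.057361) / 0.15984 ≈ 0.6411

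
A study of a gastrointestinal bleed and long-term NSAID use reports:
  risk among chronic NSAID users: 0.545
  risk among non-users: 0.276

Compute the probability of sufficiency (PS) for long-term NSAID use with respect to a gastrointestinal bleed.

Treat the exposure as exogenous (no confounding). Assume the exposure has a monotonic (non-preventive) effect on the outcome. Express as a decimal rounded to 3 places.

Let p₁ = 0.545, p₀ = 0.276.
Under exogeneity and monotonicity, PS = (p₁ − p₀) / (1 − p₀).
PS = (0.545 − 0.276) / (1 − 0.276) = 0.269 / 0.724 ≈ 0.3715

PS ≈ 0.372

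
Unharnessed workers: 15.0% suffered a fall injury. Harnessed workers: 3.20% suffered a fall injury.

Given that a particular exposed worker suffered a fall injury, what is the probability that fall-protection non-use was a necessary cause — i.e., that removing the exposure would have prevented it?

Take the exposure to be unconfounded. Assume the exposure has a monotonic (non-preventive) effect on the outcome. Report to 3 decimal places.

PN ≈ 0.787

p₁ = 0.15, p₀ = 0.032.
Under exogeneity and monotonicity, PN = (p₁ − p₀) / p₁.
PN = (0.15 − 0.032) / 0.15 = 0.118 / 0.15 ≈ 0.7867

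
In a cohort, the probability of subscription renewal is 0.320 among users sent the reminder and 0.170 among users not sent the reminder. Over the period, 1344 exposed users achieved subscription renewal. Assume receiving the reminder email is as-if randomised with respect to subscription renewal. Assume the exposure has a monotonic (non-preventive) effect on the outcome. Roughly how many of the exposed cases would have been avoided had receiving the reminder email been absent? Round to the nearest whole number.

about 630 cases

Let p₁ = 0.32, p₀ = 0.17.
PN = (p₁ − p₀)/p₁ = (0.32 − 0.17) / 0.32 ≈ 0.46875.
Attributable cases ≈ PN × (exposed cases) = 0.46875 × 1344 ≈ 630.00.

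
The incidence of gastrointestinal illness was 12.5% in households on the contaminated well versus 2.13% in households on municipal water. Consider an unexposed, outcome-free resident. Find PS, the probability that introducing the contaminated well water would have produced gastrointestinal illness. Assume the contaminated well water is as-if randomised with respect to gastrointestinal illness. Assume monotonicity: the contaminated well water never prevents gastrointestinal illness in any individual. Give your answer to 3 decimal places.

p₁ = 0.125, p₀ = 0.0213.
Under exogeneity and monotonicity, PS = (p₁ − p₀) / (1 − p₀).
PS = (0.125 − 0.0213) / (1 − 0.0213) = 0.1037 / 0.9787 ≈ 0.1060

PS ≈ 0.106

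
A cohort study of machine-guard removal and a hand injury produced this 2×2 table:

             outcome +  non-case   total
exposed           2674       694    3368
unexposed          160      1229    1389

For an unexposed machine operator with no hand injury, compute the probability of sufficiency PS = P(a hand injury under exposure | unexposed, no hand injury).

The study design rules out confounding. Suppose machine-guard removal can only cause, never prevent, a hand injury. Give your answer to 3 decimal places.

PS ≈ 0.767

p₁ = P(outcome | exposed) = 2674/3368 = 0.79394
p₀ = P(outcome | unexposed) = 160/1389 = 0.11519
Under exogeneity and monotonicity, PS = (p₁ − p₀) / (1 − p₀).
PS = (0.79394 − 0.11519) / (1 − 0.11519) = 0.67875 / 0.88481 ≈ 0.7671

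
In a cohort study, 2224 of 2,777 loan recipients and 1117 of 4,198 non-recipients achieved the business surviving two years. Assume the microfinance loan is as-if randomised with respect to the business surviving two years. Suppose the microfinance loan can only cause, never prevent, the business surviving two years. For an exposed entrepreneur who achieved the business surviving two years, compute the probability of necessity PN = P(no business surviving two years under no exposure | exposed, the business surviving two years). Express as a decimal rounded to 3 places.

PN ≈ 0.668

p₁ = P(outcome | exposed) = 2224/2777 = 0.80086
p₀ = P(outcome | unexposed) = 1117/4198 = 0.26608
Under exogeneity and monotonicity, PN = (p₁ − p₀) / p₁.
PN = (0.80086 − 0.26608) / 0.80086 = 0.53479 / 0.80086 ≈ 0.6678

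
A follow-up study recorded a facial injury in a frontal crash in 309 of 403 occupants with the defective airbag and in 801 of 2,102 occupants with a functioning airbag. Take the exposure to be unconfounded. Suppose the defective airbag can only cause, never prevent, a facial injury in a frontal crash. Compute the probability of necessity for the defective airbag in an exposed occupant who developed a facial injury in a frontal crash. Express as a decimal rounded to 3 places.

p₁ = P(outcome | exposed) = 309/403 = 0.76675
p₀ = P(outcome | unexposed) = 801/2102 = 0.38107
Under exogeneity and monotonicity, PN = (p₁ − p₀) / p₁.
PN = (0.76675 − 0.38107) / 0.76675 = 0.38568 / 0.76675 ≈ 0.5030

PN ≈ 0.503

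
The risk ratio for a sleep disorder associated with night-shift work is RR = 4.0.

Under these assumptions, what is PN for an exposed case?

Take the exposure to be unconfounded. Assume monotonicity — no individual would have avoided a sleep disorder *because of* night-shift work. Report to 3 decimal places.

Under exogeneity and monotonicity, PN = (RR − 1) / RR = 1 − 1/RR.
PN = (4.0 − 1) / 4.0 = 3 / 4.0 ≈ 0.7500

PN ≈ 0.750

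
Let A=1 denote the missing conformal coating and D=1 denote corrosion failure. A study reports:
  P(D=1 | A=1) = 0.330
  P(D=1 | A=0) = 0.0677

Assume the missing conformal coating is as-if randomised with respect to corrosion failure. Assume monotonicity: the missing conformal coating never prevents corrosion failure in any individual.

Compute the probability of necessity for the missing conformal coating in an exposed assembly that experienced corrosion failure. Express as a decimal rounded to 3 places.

Let p₁ = 0.33, p₀ = 0.0677.
Under exogeneity and monotonicity, PN = (p₁ − p₀) / p₁.
PN = (0.33 − 0.0677) / 0.33 = 0.2623 / 0.33 ≈ 0.7948

PN ≈ 0.795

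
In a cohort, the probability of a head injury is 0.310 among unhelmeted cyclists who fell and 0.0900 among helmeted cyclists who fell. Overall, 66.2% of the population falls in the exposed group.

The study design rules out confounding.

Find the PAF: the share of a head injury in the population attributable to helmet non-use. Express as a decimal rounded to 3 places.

Let p₁ = 0.31, p₀ = 0.09.
Overall risk P(Y=1) = π·p₁ + (1−π)·p₀ = 0.662×0.31 + 0.338×0.09 = 0.23564.
Under exogeneity, PAF = [P(Y=1) − p₀] / P(Y=1).
PAF = (0.23564 − 0.09) / 0.23564 ≈ 0.6181

PAF ≈ 0.618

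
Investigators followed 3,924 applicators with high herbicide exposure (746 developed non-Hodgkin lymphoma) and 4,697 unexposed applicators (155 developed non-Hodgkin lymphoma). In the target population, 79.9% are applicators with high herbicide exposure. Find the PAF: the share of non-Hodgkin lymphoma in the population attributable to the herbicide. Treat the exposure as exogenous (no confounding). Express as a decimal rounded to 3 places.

p₁ = P(outcome | exposed) = 746/3924 = 0.19011
p₀ = P(outcome | unexposed) = 155/4697 = 0.033
Overall risk P(Y=1) = π·p₁ + (1−π)·p₀ = 0.799×0.19011 + 0.201×0.033 = 0.15853.
Under exogeneity, PAF = [P(Y=1) − p₀] / P(Y=1).
PAF = (0.15853 − 0.033) / 0.15853 ≈ 0.7918

PAF ≈ 0.792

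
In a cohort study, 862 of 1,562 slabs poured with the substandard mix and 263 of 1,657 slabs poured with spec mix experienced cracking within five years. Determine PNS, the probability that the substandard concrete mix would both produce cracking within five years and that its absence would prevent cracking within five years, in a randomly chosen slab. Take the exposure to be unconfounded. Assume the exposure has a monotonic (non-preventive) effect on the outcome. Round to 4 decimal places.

PNS ≈ 0.3931

p₁ = P(outcome | exposed) = 862/1562 = 0.55186
p₀ = P(outcome | unexposed) = 263/1657 = 0.15872
Under exogeneity and monotonicity, PNS = p₁ − p₀.
PNS = 0.55186 − 0.15872 = 0.39314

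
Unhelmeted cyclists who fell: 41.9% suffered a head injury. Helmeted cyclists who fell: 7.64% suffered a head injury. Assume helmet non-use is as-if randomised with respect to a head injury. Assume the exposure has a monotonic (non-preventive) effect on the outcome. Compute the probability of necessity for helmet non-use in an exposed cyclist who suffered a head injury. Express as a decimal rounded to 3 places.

PN ≈ 0.818

p₁ = 0.419, p₀ = 0.0764.
Under exogeneity and monotonicity, PN = (p₁ − p₀) / p₁.
PN = (0.419 − 0.0764) / 0.419 = 0.3426 / 0.419 ≈ 0.8177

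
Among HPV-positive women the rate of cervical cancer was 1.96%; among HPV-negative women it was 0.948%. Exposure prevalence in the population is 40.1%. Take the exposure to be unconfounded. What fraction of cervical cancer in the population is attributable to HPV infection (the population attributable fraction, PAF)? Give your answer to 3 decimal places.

p₁ = 0.0196, p₀ = 0.00948.
Overall risk P(Y=1) = π·p₁ + (1−π)·p₀ = 0.401×0.0196 + 0.599×0.00948 = 0.013538.
Under exogeneity, PAF = [P(Y=1) − p₀] / P(Y=1).
PAF = (0.013538 − 0.00948) / 0.013538 ≈ 0.2998

PAF ≈ 0.300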